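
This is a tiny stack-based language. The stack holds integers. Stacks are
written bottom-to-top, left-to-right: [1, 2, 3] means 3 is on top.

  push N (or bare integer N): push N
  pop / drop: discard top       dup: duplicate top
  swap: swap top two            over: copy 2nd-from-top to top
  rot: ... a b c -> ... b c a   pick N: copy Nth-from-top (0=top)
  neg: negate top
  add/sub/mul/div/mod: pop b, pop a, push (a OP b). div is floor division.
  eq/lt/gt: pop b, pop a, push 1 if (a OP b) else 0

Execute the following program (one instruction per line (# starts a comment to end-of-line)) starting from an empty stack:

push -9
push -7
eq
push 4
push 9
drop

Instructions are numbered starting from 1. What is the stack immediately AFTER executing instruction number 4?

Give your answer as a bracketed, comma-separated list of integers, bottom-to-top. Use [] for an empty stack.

Step 1 ('push -9'): [-9]
Step 2 ('push -7'): [-9, -7]
Step 3 ('eq'): [0]
Step 4 ('push 4'): [0, 4]

Answer: [0, 4]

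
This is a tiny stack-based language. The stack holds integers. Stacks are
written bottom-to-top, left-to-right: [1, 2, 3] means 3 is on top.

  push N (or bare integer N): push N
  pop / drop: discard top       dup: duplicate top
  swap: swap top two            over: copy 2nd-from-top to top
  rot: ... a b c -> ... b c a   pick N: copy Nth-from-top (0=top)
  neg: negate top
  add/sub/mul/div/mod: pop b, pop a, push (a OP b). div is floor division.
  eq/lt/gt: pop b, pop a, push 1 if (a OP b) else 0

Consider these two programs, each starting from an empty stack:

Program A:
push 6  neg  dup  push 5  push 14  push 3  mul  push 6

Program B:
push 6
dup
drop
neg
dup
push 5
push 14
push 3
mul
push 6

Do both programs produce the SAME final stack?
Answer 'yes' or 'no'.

Answer: yes

Derivation:
Program A trace:
  After 'push 6': [6]
  After 'neg': [-6]
  After 'dup': [-6, -6]
  After 'push 5': [-6, -6, 5]
  After 'push 14': [-6, -6, 5, 14]
  After 'push 3': [-6, -6, 5, 14, 3]
  After 'mul': [-6, -6, 5, 42]
  After 'push 6': [-6, -6, 5, 42, 6]
Program A final stack: [-6, -6, 5, 42, 6]

Program B trace:
  After 'push 6': [6]
  After 'dup': [6, 6]
  After 'drop': [6]
  After 'neg': [-6]
  After 'dup': [-6, -6]
  After 'push 5': [-6, -6, 5]
  After 'push 14': [-6, -6, 5, 14]
  After 'push 3': [-6, -6, 5, 14, 3]
  After 'mul': [-6, -6, 5, 42]
  After 'push 6': [-6, -6, 5, 42, 6]
Program B final stack: [-6, -6, 5, 42, 6]
Same: yes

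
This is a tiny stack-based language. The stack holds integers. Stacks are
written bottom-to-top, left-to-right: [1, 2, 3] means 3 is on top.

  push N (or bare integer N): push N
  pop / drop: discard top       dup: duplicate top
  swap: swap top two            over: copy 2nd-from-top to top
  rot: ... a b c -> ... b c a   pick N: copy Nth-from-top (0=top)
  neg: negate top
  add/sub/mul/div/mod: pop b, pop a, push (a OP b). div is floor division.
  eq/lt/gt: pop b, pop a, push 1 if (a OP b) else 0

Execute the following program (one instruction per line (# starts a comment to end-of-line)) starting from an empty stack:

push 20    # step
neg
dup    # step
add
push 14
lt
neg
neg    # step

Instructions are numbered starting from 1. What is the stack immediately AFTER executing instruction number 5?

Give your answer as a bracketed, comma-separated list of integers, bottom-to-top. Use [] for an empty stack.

Step 1 ('push 20'): [20]
Step 2 ('neg'): [-20]
Step 3 ('dup'): [-20, -20]
Step 4 ('add'): [-40]
Step 5 ('push 14'): [-40, 14]

Answer: [-40, 14]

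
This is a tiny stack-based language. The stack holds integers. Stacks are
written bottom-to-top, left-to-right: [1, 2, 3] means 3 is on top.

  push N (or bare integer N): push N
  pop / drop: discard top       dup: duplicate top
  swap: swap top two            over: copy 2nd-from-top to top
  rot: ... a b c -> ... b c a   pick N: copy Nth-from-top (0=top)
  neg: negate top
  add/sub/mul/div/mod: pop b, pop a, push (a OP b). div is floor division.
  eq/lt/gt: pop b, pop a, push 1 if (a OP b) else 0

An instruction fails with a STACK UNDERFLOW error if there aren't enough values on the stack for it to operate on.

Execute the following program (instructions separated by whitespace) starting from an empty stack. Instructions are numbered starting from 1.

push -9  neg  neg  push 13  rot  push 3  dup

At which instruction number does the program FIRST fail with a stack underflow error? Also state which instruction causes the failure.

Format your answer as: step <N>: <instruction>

Answer: step 5: rot

Derivation:
Step 1 ('push -9'): stack = [-9], depth = 1
Step 2 ('neg'): stack = [9], depth = 1
Step 3 ('neg'): stack = [-9], depth = 1
Step 4 ('push 13'): stack = [-9, 13], depth = 2
Step 5 ('rot'): needs 3 value(s) but depth is 2 — STACK UNDERFLOW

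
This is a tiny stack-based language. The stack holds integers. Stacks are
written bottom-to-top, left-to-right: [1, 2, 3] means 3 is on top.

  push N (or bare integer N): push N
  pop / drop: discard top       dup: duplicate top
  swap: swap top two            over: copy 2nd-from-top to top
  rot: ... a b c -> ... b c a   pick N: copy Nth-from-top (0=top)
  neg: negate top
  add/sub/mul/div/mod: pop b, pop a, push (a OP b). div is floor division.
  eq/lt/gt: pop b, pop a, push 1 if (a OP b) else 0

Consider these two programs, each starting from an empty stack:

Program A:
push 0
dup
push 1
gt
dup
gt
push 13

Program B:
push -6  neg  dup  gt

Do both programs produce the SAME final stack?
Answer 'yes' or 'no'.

Answer: no

Derivation:
Program A trace:
  After 'push 0': [0]
  After 'dup': [0, 0]
  After 'push 1': [0, 0, 1]
  After 'gt': [0, 0]
  After 'dup': [0, 0, 0]
  After 'gt': [0, 0]
  After 'push 13': [0, 0, 13]
Program A final stack: [0, 0, 13]

Program B trace:
  After 'push -6': [-6]
  After 'neg': [6]
  After 'dup': [6, 6]
  After 'gt': [0]
Program B final stack: [0]
Same: no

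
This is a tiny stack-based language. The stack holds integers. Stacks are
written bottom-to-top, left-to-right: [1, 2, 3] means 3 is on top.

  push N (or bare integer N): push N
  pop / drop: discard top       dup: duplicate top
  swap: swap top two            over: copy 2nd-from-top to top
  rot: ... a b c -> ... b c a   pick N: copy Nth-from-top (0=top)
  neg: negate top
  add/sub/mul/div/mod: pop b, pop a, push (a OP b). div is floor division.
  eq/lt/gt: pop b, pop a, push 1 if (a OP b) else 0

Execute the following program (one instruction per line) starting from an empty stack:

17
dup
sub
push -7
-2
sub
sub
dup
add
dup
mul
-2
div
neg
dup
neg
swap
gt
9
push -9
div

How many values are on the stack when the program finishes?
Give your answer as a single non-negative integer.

After 'push 17': stack = [17] (depth 1)
After 'dup': stack = [17, 17] (depth 2)
After 'sub': stack = [0] (depth 1)
After 'push -7': stack = [0, -7] (depth 2)
After 'push -2': stack = [0, -7, -2] (depth 3)
After 'sub': stack = [0, -5] (depth 2)
After 'sub': stack = [5] (depth 1)
After 'dup': stack = [5, 5] (depth 2)
After 'add': stack = [10] (depth 1)
After 'dup': stack = [10, 10] (depth 2)
  ...
After 'push -2': stack = [100, -2] (depth 2)
After 'div': stack = [-50] (depth 1)
After 'neg': stack = [50] (depth 1)
After 'dup': stack = [50, 50] (depth 2)
After 'neg': stack = [50, -50] (depth 2)
After 'swap': stack = [-50, 50] (depth 2)
After 'gt': stack = [0] (depth 1)
After 'push 9': stack = [0, 9] (depth 2)
After 'push -9': stack = [0, 9, -9] (depth 3)
After 'div': stack = [0, -1] (depth 2)

Answer: 2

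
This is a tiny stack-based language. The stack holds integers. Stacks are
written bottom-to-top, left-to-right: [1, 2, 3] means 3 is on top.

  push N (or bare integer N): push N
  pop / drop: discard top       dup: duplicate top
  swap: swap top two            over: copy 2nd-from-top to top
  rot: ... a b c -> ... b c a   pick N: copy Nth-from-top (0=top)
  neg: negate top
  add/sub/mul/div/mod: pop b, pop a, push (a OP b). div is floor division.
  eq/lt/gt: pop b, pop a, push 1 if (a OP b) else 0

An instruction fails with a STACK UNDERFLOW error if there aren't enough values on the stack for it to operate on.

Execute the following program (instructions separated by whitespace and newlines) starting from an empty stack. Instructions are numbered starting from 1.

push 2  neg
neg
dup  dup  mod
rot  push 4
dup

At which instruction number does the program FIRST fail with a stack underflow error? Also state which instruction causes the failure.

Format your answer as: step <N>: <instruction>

Answer: step 7: rot

Derivation:
Step 1 ('push 2'): stack = [2], depth = 1
Step 2 ('neg'): stack = [-2], depth = 1
Step 3 ('neg'): stack = [2], depth = 1
Step 4 ('dup'): stack = [2, 2], depth = 2
Step 5 ('dup'): stack = [2, 2, 2], depth = 3
Step 6 ('mod'): stack = [2, 0], depth = 2
Step 7 ('rot'): needs 3 value(s) but depth is 2 — STACK UNDERFLOW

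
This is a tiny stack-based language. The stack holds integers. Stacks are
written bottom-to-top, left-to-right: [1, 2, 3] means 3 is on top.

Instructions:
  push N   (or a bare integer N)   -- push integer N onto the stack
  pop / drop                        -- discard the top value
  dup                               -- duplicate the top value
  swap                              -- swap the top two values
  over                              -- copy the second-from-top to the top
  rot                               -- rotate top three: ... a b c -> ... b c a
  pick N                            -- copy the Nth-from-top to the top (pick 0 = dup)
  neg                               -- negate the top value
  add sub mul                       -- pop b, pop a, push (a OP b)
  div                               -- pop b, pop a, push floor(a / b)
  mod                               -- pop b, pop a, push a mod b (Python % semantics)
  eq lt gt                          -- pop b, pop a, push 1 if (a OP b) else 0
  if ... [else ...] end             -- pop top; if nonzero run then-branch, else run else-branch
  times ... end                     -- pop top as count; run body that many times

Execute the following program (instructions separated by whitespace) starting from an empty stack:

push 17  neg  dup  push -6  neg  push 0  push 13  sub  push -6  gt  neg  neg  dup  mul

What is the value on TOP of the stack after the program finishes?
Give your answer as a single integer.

After 'push 17': [17]
After 'neg': [-17]
After 'dup': [-17, -17]
After 'push -6': [-17, -17, -6]
After 'neg': [-17, -17, 6]
After 'push 0': [-17, -17, 6, 0]
After 'push 13': [-17, -17, 6, 0, 13]
After 'sub': [-17, -17, 6, -13]
After 'push -6': [-17, -17, 6, -13, -6]
After 'gt': [-17, -17, 6, 0]
After 'neg': [-17, -17, 6, 0]
After 'neg': [-17, -17, 6, 0]
After 'dup': [-17, -17, 6, 0, 0]
After 'mul': [-17, -17, 6, 0]

Answer: 0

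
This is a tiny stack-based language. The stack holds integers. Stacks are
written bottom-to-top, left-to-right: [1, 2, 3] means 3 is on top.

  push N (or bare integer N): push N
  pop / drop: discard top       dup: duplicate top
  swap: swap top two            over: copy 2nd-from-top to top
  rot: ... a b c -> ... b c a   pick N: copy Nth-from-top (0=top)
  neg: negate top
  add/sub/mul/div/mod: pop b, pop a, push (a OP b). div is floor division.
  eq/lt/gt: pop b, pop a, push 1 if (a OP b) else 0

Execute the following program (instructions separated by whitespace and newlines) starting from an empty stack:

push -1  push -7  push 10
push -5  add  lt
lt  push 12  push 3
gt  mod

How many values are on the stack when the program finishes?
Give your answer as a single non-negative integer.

Answer: 1

Derivation:
After 'push -1': stack = [-1] (depth 1)
After 'push -7': stack = [-1, -7] (depth 2)
After 'push 10': stack = [-1, -7, 10] (depth 3)
After 'push -5': stack = [-1, -7, 10, -5] (depth 4)
After 'add': stack = [-1, -7, 5] (depth 3)
After 'lt': stack = [-1, 1] (depth 2)
After 'lt': stack = [1] (depth 1)
After 'push 12': stack = [1, 12] (depth 2)
After 'push 3': stack = [1, 12, 3] (depth 3)
After 'gt': stack = [1, 1] (depth 2)
After 'mod': stack = [0] (depth 1)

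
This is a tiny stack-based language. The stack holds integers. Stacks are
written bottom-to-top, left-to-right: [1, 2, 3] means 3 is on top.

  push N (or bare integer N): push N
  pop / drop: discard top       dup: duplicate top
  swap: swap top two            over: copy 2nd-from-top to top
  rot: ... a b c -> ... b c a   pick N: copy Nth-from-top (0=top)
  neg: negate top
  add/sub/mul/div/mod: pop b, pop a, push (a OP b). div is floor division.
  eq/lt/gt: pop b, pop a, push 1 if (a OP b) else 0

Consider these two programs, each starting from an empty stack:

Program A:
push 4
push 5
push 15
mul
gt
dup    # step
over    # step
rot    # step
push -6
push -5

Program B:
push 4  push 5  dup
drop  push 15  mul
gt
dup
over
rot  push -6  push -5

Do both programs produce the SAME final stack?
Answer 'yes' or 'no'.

Program A trace:
  After 'push 4': [4]
  After 'push 5': [4, 5]
  After 'push 15': [4, 5, 15]
  After 'mul': [4, 75]
  After 'gt': [0]
  After 'dup': [0, 0]
  After 'over': [0, 0, 0]
  After 'rot': [0, 0, 0]
  After 'push -6': [0, 0, 0, -6]
  After 'push -5': [0, 0, 0, -6, -5]
Program A final stack: [0, 0, 0, -6, -5]

Program B trace:
  After 'push 4': [4]
  After 'push 5': [4, 5]
  After 'dup': [4, 5, 5]
  After 'drop': [4, 5]
  After 'push 15': [4, 5, 15]
  After 'mul': [4, 75]
  After 'gt': [0]
  After 'dup': [0, 0]
  After 'over': [0, 0, 0]
  After 'rot': [0, 0, 0]
  After 'push -6': [0, 0, 0, -6]
  After 'push -5': [0, 0, 0, -6, -5]
Program B final stack: [0, 0, 0, -6, -5]
Same: yes

Answer: yes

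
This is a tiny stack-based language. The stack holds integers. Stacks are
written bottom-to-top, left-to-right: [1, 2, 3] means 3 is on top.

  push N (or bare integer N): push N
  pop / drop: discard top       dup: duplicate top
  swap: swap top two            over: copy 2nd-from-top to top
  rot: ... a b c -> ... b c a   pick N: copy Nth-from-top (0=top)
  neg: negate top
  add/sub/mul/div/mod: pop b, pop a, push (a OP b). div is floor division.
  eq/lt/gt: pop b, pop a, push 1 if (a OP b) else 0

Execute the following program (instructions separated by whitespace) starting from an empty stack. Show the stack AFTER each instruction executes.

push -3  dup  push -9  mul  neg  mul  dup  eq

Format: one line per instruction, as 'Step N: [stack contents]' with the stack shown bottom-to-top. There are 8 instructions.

Step 1: [-3]
Step 2: [-3, -3]
Step 3: [-3, -3, -9]
Step 4: [-3, 27]
Step 5: [-3, -27]
Step 6: [81]
Step 7: [81, 81]
Step 8: [1]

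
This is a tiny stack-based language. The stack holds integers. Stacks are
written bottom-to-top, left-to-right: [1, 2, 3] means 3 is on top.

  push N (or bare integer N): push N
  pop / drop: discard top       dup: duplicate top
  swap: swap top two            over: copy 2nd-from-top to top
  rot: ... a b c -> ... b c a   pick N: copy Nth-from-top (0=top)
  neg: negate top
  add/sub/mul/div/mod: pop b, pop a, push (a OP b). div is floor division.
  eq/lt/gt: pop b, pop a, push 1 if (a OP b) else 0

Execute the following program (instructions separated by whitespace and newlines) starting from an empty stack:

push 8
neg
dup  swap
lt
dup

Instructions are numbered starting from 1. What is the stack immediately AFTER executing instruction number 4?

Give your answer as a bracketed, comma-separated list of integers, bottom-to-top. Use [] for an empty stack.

Answer: [-8, -8]

Derivation:
Step 1 ('push 8'): [8]
Step 2 ('neg'): [-8]
Step 3 ('dup'): [-8, -8]
Step 4 ('swap'): [-8, -8]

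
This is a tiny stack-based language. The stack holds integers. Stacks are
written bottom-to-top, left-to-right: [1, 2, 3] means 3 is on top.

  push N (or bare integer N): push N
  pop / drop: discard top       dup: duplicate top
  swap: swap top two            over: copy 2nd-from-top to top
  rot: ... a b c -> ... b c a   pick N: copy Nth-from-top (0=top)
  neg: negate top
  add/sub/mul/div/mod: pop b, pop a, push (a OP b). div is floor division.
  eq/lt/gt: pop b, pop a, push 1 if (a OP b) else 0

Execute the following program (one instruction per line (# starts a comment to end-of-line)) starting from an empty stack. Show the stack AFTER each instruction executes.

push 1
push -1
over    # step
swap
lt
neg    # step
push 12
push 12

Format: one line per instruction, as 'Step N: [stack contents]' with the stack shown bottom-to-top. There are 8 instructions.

Step 1: [1]
Step 2: [1, -1]
Step 3: [1, -1, 1]
Step 4: [1, 1, -1]
Step 5: [1, 0]
Step 6: [1, 0]
Step 7: [1, 0, 12]
Step 8: [1, 0, 12, 12]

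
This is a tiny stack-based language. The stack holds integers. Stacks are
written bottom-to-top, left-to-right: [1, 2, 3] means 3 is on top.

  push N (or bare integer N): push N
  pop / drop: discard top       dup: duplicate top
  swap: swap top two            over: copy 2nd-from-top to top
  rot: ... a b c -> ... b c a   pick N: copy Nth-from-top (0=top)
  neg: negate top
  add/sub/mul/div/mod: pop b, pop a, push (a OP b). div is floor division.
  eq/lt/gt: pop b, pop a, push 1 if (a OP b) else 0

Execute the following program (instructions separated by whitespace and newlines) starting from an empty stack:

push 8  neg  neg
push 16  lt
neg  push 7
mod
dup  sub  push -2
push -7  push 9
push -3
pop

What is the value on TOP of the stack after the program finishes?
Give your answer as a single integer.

After 'push 8': [8]
After 'neg': [-8]
After 'neg': [8]
After 'push 16': [8, 16]
After 'lt': [1]
After 'neg': [-1]
After 'push 7': [-1, 7]
After 'mod': [6]
After 'dup': [6, 6]
After 'sub': [0]
After 'push -2': [0, -2]
After 'push -7': [0, -2, -7]
After 'push 9': [0, -2, -7, 9]
After 'push -3': [0, -2, -7, 9, -3]
After 'pop': [0, -2, -7, 9]

Answer: 9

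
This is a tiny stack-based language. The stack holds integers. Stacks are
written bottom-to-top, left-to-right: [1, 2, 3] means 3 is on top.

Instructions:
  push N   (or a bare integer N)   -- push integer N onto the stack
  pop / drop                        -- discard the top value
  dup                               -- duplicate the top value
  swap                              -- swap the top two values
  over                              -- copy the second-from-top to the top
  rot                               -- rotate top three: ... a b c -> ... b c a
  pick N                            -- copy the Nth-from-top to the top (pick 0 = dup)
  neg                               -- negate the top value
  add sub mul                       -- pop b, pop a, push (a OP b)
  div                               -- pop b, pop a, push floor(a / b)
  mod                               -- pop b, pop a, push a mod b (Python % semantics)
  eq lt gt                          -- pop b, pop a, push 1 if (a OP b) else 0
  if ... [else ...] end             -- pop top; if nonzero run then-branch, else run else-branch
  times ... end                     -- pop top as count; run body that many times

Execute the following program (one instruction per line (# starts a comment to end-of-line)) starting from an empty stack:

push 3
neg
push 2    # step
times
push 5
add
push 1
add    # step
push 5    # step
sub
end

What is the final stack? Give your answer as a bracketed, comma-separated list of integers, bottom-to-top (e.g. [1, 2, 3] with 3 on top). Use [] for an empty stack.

After 'push 3': [3]
After 'neg': [-3]
After 'push 2': [-3, 2]
After 'times': [-3]
After 'push 5': [-3, 5]
After 'add': [2]
After 'push 1': [2, 1]
After 'add': [3]
After 'push 5': [3, 5]
After 'sub': [-2]
After 'push 5': [-2, 5]
After 'add': [3]
After 'push 1': [3, 1]
After 'add': [4]
After 'push 5': [4, 5]
After 'sub': [-1]

Answer: [-1]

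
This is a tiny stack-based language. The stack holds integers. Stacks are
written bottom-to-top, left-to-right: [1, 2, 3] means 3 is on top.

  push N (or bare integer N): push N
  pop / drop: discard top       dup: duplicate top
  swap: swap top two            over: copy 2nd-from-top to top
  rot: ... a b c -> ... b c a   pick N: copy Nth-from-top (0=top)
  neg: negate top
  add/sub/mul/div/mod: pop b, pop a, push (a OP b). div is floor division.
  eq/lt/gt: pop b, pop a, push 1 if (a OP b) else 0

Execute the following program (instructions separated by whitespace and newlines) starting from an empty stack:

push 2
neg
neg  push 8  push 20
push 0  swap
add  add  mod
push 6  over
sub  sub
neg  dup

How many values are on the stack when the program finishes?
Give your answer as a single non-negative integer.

Answer: 2

Derivation:
After 'push 2': stack = [2] (depth 1)
After 'neg': stack = [-2] (depth 1)
After 'neg': stack = [2] (depth 1)
After 'push 8': stack = [2, 8] (depth 2)
After 'push 20': stack = [2, 8, 20] (depth 3)
After 'push 0': stack = [2, 8, 20, 0] (depth 4)
After 'swap': stack = [2, 8, 0, 20] (depth 4)
After 'add': stack = [2, 8, 20] (depth 3)
After 'add': stack = [2, 28] (depth 2)
After 'mod': stack = [2] (depth 1)
After 'push 6': stack = [2, 6] (depth 2)
After 'over': stack = [2, 6, 2] (depth 3)
After 'sub': stack = [2, 4] (depth 2)
After 'sub': stack = [-2] (depth 1)
After 'neg': stack = [2] (depth 1)
After 'dup': stack = [2, 2] (depth 2)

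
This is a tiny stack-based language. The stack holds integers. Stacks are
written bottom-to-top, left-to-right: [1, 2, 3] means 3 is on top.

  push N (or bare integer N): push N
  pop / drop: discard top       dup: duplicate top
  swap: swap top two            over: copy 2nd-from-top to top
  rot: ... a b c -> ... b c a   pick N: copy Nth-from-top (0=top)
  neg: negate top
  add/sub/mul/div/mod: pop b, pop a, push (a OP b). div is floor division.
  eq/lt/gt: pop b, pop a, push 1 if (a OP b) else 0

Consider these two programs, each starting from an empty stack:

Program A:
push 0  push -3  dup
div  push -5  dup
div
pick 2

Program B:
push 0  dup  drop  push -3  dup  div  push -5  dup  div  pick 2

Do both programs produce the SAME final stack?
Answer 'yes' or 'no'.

Answer: yes

Derivation:
Program A trace:
  After 'push 0': [0]
  After 'push -3': [0, -3]
  After 'dup': [0, -3, -3]
  After 'div': [0, 1]
  After 'push -5': [0, 1, -5]
  After 'dup': [0, 1, -5, -5]
  After 'div': [0, 1, 1]
  After 'pick 2': [0, 1, 1, 0]
Program A final stack: [0, 1, 1, 0]

Program B trace:
  After 'push 0': [0]
  After 'dup': [0, 0]
  After 'drop': [0]
  After 'push -3': [0, -3]
  After 'dup': [0, -3, -3]
  After 'div': [0, 1]
  After 'push -5': [0, 1, -5]
  After 'dup': [0, 1, -5, -5]
  After 'div': [0, 1, 1]
  After 'pick 2': [0, 1, 1, 0]
Program B final stack: [0, 1, 1, 0]
Same: yes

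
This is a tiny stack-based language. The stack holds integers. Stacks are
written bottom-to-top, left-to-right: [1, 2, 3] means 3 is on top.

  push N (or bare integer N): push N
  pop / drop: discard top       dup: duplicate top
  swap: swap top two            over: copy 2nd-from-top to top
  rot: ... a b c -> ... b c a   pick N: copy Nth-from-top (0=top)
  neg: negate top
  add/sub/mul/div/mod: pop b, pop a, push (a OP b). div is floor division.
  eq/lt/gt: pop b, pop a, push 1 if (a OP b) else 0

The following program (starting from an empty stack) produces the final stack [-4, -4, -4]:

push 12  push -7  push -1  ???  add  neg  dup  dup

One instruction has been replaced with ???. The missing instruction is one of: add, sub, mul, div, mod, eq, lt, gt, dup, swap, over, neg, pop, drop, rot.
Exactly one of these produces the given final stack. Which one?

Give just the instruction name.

Answer: add

Derivation:
Stack before ???: [12, -7, -1]
Stack after ???:  [12, -8]
The instruction that transforms [12, -7, -1] -> [12, -8] is: add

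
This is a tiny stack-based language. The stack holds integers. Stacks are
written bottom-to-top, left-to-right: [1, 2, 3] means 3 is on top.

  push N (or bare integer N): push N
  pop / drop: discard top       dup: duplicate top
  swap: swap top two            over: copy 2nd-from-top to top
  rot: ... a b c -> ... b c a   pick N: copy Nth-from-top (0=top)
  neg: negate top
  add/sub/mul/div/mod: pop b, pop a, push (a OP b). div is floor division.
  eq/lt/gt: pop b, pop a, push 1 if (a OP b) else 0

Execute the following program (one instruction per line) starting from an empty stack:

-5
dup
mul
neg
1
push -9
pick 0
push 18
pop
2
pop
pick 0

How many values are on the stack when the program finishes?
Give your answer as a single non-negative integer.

After 'push -5': stack = [-5] (depth 1)
After 'dup': stack = [-5, -5] (depth 2)
After 'mul': stack = [25] (depth 1)
After 'neg': stack = [-25] (depth 1)
After 'push 1': stack = [-25, 1] (depth 2)
After 'push -9': stack = [-25, 1, -9] (depth 3)
After 'pick 0': stack = [-25, 1, -9, -9] (depth 4)
After 'push 18': stack = [-25, 1, -9, -9, 18] (depth 5)
After 'pop': stack = [-25, 1, -9, -9] (depth 4)
After 'push 2': stack = [-25, 1, -9, -9, 2] (depth 5)
After 'pop': stack = [-25, 1, -9, -9] (depth 4)
After 'pick 0': stack = [-25, 1, -9, -9, -9] (depth 5)

Answer: 5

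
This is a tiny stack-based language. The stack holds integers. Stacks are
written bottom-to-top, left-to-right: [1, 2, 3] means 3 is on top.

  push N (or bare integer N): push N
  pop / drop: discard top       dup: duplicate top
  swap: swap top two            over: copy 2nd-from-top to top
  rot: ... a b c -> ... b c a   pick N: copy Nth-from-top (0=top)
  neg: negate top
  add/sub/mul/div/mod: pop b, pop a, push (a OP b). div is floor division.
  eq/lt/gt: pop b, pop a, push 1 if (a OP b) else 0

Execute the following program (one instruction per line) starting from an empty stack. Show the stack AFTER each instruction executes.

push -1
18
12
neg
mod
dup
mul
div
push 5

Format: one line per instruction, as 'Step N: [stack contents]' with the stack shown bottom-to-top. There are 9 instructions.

Step 1: [-1]
Step 2: [-1, 18]
Step 3: [-1, 18, 12]
Step 4: [-1, 18, -12]
Step 5: [-1, -6]
Step 6: [-1, -6, -6]
Step 7: [-1, 36]
Step 8: [-1]
Step 9: [-1, 5]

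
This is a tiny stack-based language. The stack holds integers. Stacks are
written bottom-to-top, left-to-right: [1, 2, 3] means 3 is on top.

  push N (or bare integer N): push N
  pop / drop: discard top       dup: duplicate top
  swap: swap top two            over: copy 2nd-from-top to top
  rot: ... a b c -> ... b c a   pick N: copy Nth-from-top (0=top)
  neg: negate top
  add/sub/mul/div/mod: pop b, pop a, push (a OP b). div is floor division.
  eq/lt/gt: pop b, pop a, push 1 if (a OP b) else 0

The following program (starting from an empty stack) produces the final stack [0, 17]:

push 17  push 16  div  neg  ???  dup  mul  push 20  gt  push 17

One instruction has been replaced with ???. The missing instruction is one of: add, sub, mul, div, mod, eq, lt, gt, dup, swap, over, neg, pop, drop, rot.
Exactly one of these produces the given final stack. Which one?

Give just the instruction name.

Answer: neg

Derivation:
Stack before ???: [-1]
Stack after ???:  [1]
The instruction that transforms [-1] -> [1] is: neg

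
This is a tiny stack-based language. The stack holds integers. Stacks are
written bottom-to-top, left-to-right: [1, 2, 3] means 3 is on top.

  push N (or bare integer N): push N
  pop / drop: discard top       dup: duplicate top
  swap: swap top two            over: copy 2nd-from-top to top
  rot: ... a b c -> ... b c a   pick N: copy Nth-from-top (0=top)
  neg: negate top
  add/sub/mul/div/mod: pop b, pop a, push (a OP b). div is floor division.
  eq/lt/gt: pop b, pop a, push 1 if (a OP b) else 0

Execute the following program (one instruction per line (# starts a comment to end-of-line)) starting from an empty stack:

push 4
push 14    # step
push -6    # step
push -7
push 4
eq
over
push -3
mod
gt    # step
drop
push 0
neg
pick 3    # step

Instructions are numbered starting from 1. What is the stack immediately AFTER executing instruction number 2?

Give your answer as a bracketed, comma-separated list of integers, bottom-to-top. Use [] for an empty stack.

Step 1 ('push 4'): [4]
Step 2 ('push 14'): [4, 14]

Answer: [4, 14]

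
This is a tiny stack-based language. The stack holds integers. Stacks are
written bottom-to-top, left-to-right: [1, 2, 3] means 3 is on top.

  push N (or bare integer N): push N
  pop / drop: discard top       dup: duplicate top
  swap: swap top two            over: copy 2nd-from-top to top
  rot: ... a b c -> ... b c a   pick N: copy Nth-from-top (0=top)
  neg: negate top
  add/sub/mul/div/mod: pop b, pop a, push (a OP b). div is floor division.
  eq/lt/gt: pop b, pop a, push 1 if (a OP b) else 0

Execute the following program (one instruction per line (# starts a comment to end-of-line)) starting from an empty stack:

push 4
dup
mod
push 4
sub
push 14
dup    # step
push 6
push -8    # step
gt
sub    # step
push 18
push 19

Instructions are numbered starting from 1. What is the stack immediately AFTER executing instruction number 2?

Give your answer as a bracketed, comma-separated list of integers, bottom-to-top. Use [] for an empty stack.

Answer: [4, 4]

Derivation:
Step 1 ('push 4'): [4]
Step 2 ('dup'): [4, 4]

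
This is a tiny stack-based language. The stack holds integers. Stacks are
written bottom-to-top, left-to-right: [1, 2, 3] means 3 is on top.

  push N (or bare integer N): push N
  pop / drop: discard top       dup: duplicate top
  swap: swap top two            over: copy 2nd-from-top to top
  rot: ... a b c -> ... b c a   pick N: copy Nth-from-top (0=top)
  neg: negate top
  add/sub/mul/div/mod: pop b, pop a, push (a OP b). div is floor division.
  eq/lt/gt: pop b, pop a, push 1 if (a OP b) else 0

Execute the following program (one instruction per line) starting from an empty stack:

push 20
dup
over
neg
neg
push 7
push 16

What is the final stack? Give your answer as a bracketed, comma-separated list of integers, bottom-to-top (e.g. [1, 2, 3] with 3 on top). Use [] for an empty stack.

After 'push 20': [20]
After 'dup': [20, 20]
After 'over': [20, 20, 20]
After 'neg': [20, 20, -20]
After 'neg': [20, 20, 20]
After 'push 7': [20, 20, 20, 7]
After 'push 16': [20, 20, 20, 7, 16]

Answer: [20, 20, 20, 7, 16]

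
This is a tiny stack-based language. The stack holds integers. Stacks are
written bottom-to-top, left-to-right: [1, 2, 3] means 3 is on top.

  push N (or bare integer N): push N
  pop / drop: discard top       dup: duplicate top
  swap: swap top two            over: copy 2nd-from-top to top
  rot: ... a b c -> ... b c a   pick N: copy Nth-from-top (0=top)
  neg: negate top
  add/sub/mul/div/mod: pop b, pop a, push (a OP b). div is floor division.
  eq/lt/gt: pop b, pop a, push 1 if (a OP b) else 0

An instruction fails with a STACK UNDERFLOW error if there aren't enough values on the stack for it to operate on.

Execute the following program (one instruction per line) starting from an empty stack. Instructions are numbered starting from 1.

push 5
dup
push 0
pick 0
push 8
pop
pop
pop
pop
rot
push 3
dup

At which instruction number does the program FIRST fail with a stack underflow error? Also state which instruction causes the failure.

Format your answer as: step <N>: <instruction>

Step 1 ('push 5'): stack = [5], depth = 1
Step 2 ('dup'): stack = [5, 5], depth = 2
Step 3 ('push 0'): stack = [5, 5, 0], depth = 3
Step 4 ('pick 0'): stack = [5, 5, 0, 0], depth = 4
Step 5 ('push 8'): stack = [5, 5, 0, 0, 8], depth = 5
Step 6 ('pop'): stack = [5, 5, 0, 0], depth = 4
Step 7 ('pop'): stack = [5, 5, 0], depth = 3
Step 8 ('pop'): stack = [5, 5], depth = 2
Step 9 ('pop'): stack = [5], depth = 1
Step 10 ('rot'): needs 3 value(s) but depth is 1 — STACK UNDERFLOW

Answer: step 10: rot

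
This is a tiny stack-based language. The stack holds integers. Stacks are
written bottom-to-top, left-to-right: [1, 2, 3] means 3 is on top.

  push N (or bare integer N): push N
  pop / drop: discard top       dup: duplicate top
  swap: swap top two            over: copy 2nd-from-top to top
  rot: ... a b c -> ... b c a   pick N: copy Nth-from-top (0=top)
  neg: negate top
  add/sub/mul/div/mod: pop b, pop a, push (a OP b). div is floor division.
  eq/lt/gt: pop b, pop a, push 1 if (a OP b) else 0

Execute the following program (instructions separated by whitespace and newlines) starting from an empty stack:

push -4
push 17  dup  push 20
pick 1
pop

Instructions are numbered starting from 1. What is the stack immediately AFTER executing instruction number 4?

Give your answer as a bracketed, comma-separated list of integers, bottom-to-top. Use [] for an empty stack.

Step 1 ('push -4'): [-4]
Step 2 ('push 17'): [-4, 17]
Step 3 ('dup'): [-4, 17, 17]
Step 4 ('push 20'): [-4, 17, 17, 20]

Answer: [-4, 17, 17, 20]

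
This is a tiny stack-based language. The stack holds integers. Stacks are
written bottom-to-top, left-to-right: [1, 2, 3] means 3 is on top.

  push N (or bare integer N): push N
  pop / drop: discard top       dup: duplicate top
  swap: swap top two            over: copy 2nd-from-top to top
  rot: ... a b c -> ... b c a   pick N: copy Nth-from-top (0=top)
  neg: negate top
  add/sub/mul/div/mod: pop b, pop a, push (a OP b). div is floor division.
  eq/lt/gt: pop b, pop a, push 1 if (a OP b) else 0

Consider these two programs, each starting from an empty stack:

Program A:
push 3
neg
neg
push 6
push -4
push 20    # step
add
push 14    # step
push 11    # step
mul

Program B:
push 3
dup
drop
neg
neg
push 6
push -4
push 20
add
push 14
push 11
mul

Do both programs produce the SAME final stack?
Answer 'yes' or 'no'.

Program A trace:
  After 'push 3': [3]
  After 'neg': [-3]
  After 'neg': [3]
  After 'push 6': [3, 6]
  After 'push -4': [3, 6, -4]
  After 'push 20': [3, 6, -4, 20]
  After 'add': [3, 6, 16]
  After 'push 14': [3, 6, 16, 14]
  After 'push 11': [3, 6, 16, 14, 11]
  After 'mul': [3, 6, 16, 154]
Program A final stack: [3, 6, 16, 154]

Program B trace:
  After 'push 3': [3]
  After 'dup': [3, 3]
  After 'drop': [3]
  After 'neg': [-3]
  After 'neg': [3]
  After 'push 6': [3, 6]
  After 'push -4': [3, 6, -4]
  After 'push 20': [3, 6, -4, 20]
  After 'add': [3, 6, 16]
  After 'push 14': [3, 6, 16, 14]
  After 'push 11': [3, 6, 16, 14, 11]
  After 'mul': [3, 6, 16, 154]
Program B final stack: [3, 6, 16, 154]
Same: yes

Answer: yes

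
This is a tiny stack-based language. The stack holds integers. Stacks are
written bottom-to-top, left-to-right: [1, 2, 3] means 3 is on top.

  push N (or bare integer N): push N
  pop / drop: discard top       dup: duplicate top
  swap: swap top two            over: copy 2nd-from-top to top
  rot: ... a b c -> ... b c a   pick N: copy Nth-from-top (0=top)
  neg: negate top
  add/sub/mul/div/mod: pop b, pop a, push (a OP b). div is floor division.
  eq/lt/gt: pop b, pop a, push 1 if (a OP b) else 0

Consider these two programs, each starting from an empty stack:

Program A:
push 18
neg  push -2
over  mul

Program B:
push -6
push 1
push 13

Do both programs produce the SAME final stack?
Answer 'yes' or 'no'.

Program A trace:
  After 'push 18': [18]
  After 'neg': [-18]
  After 'push -2': [-18, -2]
  After 'over': [-18, -2, -18]
  After 'mul': [-18, 36]
Program A final stack: [-18, 36]

Program B trace:
  After 'push -6': [-6]
  After 'push 1': [-6, 1]
  After 'push 13': [-6, 1, 13]
Program B final stack: [-6, 1, 13]
Same: no

Answer: no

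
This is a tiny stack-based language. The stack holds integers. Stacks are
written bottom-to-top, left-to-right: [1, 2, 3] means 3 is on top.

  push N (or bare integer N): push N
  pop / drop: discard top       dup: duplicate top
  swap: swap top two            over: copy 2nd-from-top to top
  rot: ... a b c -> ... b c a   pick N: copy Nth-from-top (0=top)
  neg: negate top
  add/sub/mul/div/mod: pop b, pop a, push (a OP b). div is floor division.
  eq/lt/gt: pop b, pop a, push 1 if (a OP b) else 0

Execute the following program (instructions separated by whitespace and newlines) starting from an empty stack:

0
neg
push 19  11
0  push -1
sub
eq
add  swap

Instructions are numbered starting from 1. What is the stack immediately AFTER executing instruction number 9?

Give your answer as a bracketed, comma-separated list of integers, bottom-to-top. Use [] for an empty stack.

Step 1 ('0'): [0]
Step 2 ('neg'): [0]
Step 3 ('push 19'): [0, 19]
Step 4 ('11'): [0, 19, 11]
Step 5 ('0'): [0, 19, 11, 0]
Step 6 ('push -1'): [0, 19, 11, 0, -1]
Step 7 ('sub'): [0, 19, 11, 1]
Step 8 ('eq'): [0, 19, 0]
Step 9 ('add'): [0, 19]

Answer: [0, 19]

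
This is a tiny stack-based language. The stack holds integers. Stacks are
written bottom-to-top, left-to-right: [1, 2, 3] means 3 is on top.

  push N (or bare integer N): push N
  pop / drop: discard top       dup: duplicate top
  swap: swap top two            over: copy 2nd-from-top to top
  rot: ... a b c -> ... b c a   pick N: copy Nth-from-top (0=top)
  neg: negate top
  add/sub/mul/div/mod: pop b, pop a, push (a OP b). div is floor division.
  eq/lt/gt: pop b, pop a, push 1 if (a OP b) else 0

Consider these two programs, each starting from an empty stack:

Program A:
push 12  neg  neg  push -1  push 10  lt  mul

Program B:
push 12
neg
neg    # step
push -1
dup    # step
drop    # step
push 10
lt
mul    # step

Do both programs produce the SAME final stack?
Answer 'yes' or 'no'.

Program A trace:
  After 'push 12': [12]
  After 'neg': [-12]
  After 'neg': [12]
  After 'push -1': [12, -1]
  After 'push 10': [12, -1, 10]
  After 'lt': [12, 1]
  After 'mul': [12]
Program A final stack: [12]

Program B trace:
  After 'push 12': [12]
  After 'neg': [-12]
  After 'neg': [12]
  After 'push -1': [12, -1]
  After 'dup': [12, -1, -1]
  After 'drop': [12, -1]
  After 'push 10': [12, -1, 10]
  After 'lt': [12, 1]
  After 'mul': [12]
Program B final stack: [12]
Same: yes

Answer: yes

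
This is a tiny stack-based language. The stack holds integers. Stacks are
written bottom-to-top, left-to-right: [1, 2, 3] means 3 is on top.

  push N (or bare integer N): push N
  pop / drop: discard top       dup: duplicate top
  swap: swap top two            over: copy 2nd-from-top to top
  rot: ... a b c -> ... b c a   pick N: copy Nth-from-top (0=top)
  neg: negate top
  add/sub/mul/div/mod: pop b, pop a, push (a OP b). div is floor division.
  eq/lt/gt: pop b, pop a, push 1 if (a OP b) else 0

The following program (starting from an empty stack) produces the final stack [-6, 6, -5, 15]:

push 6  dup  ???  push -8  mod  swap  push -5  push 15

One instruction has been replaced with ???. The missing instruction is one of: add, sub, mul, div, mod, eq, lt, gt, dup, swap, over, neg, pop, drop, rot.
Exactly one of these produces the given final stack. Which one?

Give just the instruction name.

Stack before ???: [6, 6]
Stack after ???:  [6, -6]
The instruction that transforms [6, 6] -> [6, -6] is: neg

Answer: neg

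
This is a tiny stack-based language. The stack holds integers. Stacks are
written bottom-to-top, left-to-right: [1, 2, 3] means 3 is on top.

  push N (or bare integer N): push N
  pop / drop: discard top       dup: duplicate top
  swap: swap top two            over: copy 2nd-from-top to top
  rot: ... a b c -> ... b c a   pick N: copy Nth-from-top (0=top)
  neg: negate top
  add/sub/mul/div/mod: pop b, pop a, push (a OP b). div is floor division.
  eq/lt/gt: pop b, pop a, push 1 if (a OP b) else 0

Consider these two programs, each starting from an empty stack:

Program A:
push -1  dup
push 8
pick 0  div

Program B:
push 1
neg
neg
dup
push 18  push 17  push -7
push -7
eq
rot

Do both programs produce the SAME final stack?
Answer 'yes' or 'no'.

Program A trace:
  After 'push -1': [-1]
  After 'dup': [-1, -1]
  After 'push 8': [-1, -1, 8]
  After 'pick 0': [-1, -1, 8, 8]
  After 'div': [-1, -1, 1]
Program A final stack: [-1, -1, 1]

Program B trace:
  After 'push 1': [1]
  After 'neg': [-1]
  After 'neg': [1]
  After 'dup': [1, 1]
  After 'push 18': [1, 1, 18]
  After 'push 17': [1, 1, 18, 17]
  After 'push -7': [1, 1, 18, 17, -7]
  After 'push -7': [1, 1, 18, 17, -7, -7]
  After 'eq': [1, 1, 18, 17, 1]
  After 'rot': [1, 1, 17, 1, 18]
Program B final stack: [1, 1, 17, 1, 18]
Same: no

Answer: no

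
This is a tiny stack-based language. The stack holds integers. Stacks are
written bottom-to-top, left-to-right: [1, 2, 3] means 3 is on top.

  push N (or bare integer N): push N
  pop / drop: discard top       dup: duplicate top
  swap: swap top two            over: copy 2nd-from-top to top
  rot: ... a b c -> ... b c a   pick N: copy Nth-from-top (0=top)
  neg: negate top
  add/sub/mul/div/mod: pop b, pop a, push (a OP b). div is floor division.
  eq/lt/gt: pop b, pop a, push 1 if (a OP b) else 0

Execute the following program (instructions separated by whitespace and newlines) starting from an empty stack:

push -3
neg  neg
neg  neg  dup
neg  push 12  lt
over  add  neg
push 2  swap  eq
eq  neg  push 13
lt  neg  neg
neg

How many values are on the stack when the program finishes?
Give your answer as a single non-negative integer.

Answer: 1

Derivation:
After 'push -3': stack = [-3] (depth 1)
After 'neg': stack = [3] (depth 1)
After 'neg': stack = [-3] (depth 1)
After 'neg': stack = [3] (depth 1)
After 'neg': stack = [-3] (depth 1)
After 'dup': stack = [-3, -3] (depth 2)
After 'neg': stack = [-3, 3] (depth 2)
After 'push 12': stack = [-3, 3, 12] (depth 3)
After 'lt': stack = [-3, 1] (depth 2)
After 'over': stack = [-3, 1, -3] (depth 3)
  ...
After 'push 2': stack = [-3, 2, 2] (depth 3)
After 'swap': stack = [-3, 2, 2] (depth 3)
After 'eq': stack = [-3, 1] (depth 2)
After 'eq': stack = [0] (depth 1)
After 'neg': stack = [0] (depth 1)
After 'push 13': stack = [0, 13] (depth 2)
After 'lt': stack = [1] (depth 1)
After 'neg': stack = [-1] (depth 1)
After 'neg': stack = [1] (depth 1)
After 'neg': stack = [-1] (depth 1)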